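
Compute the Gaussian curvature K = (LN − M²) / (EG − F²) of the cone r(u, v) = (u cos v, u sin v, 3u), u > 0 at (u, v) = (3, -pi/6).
K = 0

Coefficients of the first fundamental form: E = 10, F = 0, G = u^2.
Coefficients of the second fundamental form: L = 0, M = 0, N = 3*sqrt(10)*u^2/(10*Abs(u)).
Assemble K = (LN − M²)/(EG − F²) = 0. At (u, v) = (3, -pi/6): K = 0.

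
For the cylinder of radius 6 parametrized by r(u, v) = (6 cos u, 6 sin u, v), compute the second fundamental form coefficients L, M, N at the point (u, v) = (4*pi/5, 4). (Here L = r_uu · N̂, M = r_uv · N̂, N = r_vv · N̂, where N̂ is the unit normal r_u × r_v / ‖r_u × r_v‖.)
L = -6;  M = 0;  N = 0

Compute the unit normal N̂(u, v) = (cos(u), sin(u), 0), and the second partials r_uu, r_uv, r_vv. Take dot products:
  L(u, v) = r_uu · N̂ = -6,
  M(u, v) = r_uv · N̂ = 0,
  N(u, v) = r_vv · N̂ = 0.
Evaluating at (u, v) = (4*pi/5, 4):
  L = -6, M = 0, N = 0.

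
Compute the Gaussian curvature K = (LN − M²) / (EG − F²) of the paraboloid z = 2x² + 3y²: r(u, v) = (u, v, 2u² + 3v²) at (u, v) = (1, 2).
K = 24/25921

Coefficients of the first fundamental form: E = 16*u^2 + 1, F = 24*u*v, G = 36*v^2 + 1.
Coefficients of the second fundamental form: L = 4/sqrt(16*u^2 + 36*v^2 + 1), M = 0, N = 6/sqrt(16*u^2 + 36*v^2 + 1).
Assemble K = (LN − M²)/(EG − F²) = 24/(256*u^4 + 1152*u^2*v^2 + 32*u^2 + 1296*v^4 + 72*v^2 + 1). At (u, v) = (1, 2): K = 24/25921.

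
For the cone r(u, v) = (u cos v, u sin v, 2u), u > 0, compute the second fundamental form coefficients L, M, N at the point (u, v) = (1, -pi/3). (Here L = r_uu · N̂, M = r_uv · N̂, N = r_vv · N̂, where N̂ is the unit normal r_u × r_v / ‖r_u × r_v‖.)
L = 0;  M = 0;  N = 2*sqrt(5)/5

Compute the unit normal N̂(u, v) = (-2*sqrt(5)*u*cos(v)/(5*Abs(u)), -2*sqrt(5)*u*sin(v)/(5*Abs(u)), sqrt(5)*u/(5*Abs(u))), and the second partials r_uu, r_uv, r_vv. Take dot products:
  L(u, v) = r_uu · N̂ = 0,
  M(u, v) = r_uv · N̂ = 0,
  N(u, v) = r_vv · N̂ = 2*sqrt(5)*u^2/(5*Abs(u)).
Evaluating at (u, v) = (1, -pi/3):
  L = 0, M = 0, N = 2*sqrt(5)/5.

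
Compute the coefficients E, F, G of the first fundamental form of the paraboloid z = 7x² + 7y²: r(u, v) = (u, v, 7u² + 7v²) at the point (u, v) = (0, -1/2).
E = 1;  F = 0;  G = 50

Partials: r_u = (1, 0, 14*u), r_v = (0, 1, 14*v). As functions of (u, v):
  E = r_u · r_u = 196*u^2 + 1,
  F = r_u · r_v = 196*u*v,
  G = r_v · r_v = 196*v^2 + 1.
Evaluating at (u, v) = (0, -1/2): E = 1, F = 0, G = 50.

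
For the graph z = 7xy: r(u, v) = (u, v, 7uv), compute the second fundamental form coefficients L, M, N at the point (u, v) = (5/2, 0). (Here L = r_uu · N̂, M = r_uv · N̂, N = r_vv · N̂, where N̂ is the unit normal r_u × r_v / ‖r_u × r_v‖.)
L = 0;  M = 14*sqrt(1229)/1229;  N = 0

Compute the unit normal N̂(u, v) = (-7*v/sqrt(49*u^2 + 49*v^2 + 1), -7*u/sqrt(49*u^2 + 49*v^2 + 1), 1/sqrt(49*u^2 + 49*v^2 + 1)), and the second partials r_uu, r_uv, r_vv. Take dot products:
  L(u, v) = r_uu · N̂ = 0,
  M(u, v) = r_uv · N̂ = 7/sqrt(49*u^2 + 49*v^2 + 1),
  N(u, v) = r_vv · N̂ = 0.
Evaluating at (u, v) = (5/2, 0):
  L = 0, M = 14*sqrt(1229)/1229, N = 0.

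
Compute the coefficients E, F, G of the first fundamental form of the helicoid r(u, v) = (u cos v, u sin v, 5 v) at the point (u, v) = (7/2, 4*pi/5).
E = 1;  F = 0;  G = 149/4

Partials: r_u = (cos(v), sin(v), 0), r_v = (-u*sin(v), u*cos(v), 5). As functions of (u, v):
  E = r_u · r_u = 1,
  F = r_u · r_v = 0,
  G = r_v · r_v = u^2 + 25.
Evaluating at (u, v) = (7/2, 4*pi/5): E = 1, F = 0, G = 149/4.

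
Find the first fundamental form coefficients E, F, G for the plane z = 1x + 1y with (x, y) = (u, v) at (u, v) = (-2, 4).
E = 2;  F = 1;  G = 2

Partials: r_u = (1, 0, 1), r_v = (0, 1, 1). As functions of (u, v):
  E = r_u · r_u = 2,
  F = r_u · r_v = 1,
  G = r_v · r_v = 2.
Evaluating at (u, v) = (-2, 4): E = 2, F = 1, G = 2.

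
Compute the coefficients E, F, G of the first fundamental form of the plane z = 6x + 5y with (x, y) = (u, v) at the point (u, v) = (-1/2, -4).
E = 37;  F = 30;  G = 26

Partials: r_u = (1, 0, 6), r_v = (0, 1, 5). As functions of (u, v):
  E = r_u · r_u = 37,
  F = r_u · r_v = 30,
  G = r_v · r_v = 26.
Evaluating at (u, v) = (-1/2, -4): E = 37, F = 30, G = 26.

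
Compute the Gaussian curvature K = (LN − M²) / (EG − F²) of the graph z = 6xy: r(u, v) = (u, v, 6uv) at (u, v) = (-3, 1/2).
K = -9/27889

Coefficients of the first fundamental form: E = 36*v^2 + 1, F = 36*u*v, G = 36*u^2 + 1.
Coefficients of the second fundamental form: L = 0, M = 6/sqrt(36*u^2 + 36*v^2 + 1), N = 0.
Assemble K = (LN − M²)/(EG − F²) = -36/(1296*u^4 + 2592*u^2*v^2 + 72*u^2 + 1296*v^4 + 72*v^2 + 1). At (u, v) = (-3, 1/2): K = -9/27889.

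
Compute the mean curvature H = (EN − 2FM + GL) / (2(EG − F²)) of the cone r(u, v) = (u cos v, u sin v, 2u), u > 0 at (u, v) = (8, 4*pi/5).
H = sqrt(5)/40

With E = 5, F = 0, G = u^2, L = 0, M = 0, N = 2*sqrt(5)*u^2/(5*Abs(u)), assemble
  H = (EN − 2FM + GL) / (2(EG − F²)) = sqrt(5)/(5*Abs(u)).
At (u, v) = (8, 4*pi/5): H = sqrt(5)/40.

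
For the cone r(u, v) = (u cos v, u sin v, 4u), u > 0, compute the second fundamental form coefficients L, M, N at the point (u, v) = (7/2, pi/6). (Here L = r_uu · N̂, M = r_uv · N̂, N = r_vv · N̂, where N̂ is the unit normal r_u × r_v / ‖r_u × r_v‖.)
L = 0;  M = 0;  N = 14*sqrt(17)/17

Compute the unit normal N̂(u, v) = (-4*sqrt(17)*u*cos(v)/(17*Abs(u)), -4*sqrt(17)*u*sin(v)/(17*Abs(u)), sqrt(17)*u/(17*Abs(u))), and the second partials r_uu, r_uv, r_vv. Take dot products:
  L(u, v) = r_uu · N̂ = 0,
  M(u, v) = r_uv · N̂ = 0,
  N(u, v) = r_vv · N̂ = 4*sqrt(17)*u^2/(17*Abs(u)).
Evaluating at (u, v) = (7/2, pi/6):
  L = 0, M = 0, N = 14*sqrt(17)/17.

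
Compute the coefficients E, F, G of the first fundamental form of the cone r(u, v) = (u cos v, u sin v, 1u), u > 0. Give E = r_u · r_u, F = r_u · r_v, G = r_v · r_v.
E = 2;  F = 0;  G = u^2

Compute partials: r_u = (cos(v), sin(v), 1), r_v = (-u*sin(v), u*cos(v), 0). Then
  E = r_u · r_u = 2,
  F = r_u · r_v = 0,
  G = r_v · r_v = u^2.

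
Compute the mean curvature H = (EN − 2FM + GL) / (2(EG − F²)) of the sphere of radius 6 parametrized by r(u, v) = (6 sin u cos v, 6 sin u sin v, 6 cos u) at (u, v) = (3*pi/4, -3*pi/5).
H = -1/6

With E = 36, F = 0, G = 36*sin(u)^2, L = -6*sin(u)/Abs(sin(u)), M = 0, N = -6*sin(u)^3/Abs(sin(u)), assemble
  H = (EN − 2FM + GL) / (2(EG − F²)) = -sin(u)/(6*Abs(sin(u))).
At (u, v) = (3*pi/4, -3*pi/5): H = -1/6.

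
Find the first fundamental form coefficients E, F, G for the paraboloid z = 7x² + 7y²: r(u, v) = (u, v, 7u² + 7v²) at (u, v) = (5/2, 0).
E = 1226;  F = 0;  G = 1

Partials: r_u = (1, 0, 14*u), r_v = (0, 1, 14*v). As functions of (u, v):
  E = r_u · r_u = 196*u^2 + 1,
  F = r_u · r_v = 196*u*v,
  G = r_v · r_v = 196*v^2 + 1.
Evaluating at (u, v) = (5/2, 0): E = 1226, F = 0, G = 1.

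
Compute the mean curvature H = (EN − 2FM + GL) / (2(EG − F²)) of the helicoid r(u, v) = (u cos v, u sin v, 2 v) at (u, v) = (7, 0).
H = 0

With E = 1, F = 0, G = u^2 + 4, L = 0, M = -2/sqrt(u^2 + 4), N = 0, assemble
  H = (EN − 2FM + GL) / (2(EG − F²)) = 0.
At (u, v) = (7, 0): H = 0.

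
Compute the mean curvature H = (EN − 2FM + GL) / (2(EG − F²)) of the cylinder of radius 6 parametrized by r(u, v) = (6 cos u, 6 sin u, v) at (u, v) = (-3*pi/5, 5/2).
H = -1/12

With E = 36, F = 0, G = 1, L = -6, M = 0, N = 0, assemble
  H = (EN − 2FM + GL) / (2(EG − F²)) = -1/12.
At (u, v) = (-3*pi/5, 5/2): H = -1/12.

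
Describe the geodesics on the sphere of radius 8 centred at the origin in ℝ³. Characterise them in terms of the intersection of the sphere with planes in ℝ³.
Geodesics on the sphere of radius 8 are great circles — circles of radius 8 obtained as the intersection of the sphere with planes through the origin (the centre of the sphere).

A curve α(t) of nonzero constant speed on the sphere of radius 8 is a geodesic iff its acceleration α̈ is everywhere normal to the surface, i.e. parallel to the radial vector α(t). Then d/dt(α × α̇) = α̇ × α̇ + α × α̈ = 0, so α × α̇ is a constant vector n ≠ 0 and α(t) · n = 0 for all t: α lies in the plane through the origin with normal n. The intersection of that plane with the sphere is a circle of radius 8 (a great circle). Conversely, a great circle traversed at constant speed has centripetal acceleration pointing at the origin, hence normal to the sphere, so every great circle is a geodesic.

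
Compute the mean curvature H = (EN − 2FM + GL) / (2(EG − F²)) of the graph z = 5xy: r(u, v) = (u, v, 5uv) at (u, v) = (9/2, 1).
H = -4500*sqrt(2129)/4532641

With E = 25*v^2 + 1, F = 25*u*v, G = 25*u^2 + 1, L = 0, M = 5/sqrt(25*u^2 + 25*v^2 + 1), N = 0, assemble
  H = (EN − 2FM + GL) / (2(EG − F²)) = -125*u*v/(25*u^2 + 25*v^2 + 1)^(3/2).
At (u, v) = (9/2, 1): H = -4500*sqrt(2129)/4532641.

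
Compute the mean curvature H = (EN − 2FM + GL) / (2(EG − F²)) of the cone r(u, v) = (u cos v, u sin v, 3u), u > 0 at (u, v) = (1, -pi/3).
H = 3*sqrt(10)/20

With E = 10, F = 0, G = u^2, L = 0, M = 0, N = 3*sqrt(10)*u^2/(10*Abs(u)), assemble
  H = (EN − 2FM + GL) / (2(EG − F²)) = 3*sqrt(10)/(20*Abs(u)).
At (u, v) = (1, -pi/3): H = 3*sqrt(10)/20.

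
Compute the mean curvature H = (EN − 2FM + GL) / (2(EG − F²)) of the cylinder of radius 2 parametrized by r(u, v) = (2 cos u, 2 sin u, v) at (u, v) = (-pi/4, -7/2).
H = -1/4

With E = 4, F = 0, G = 1, L = -2, M = 0, N = 0, assemble
  H = (EN − 2FM + GL) / (2(EG − F²)) = -1/4.
At (u, v) = (-pi/4, -7/2): H = -1/4.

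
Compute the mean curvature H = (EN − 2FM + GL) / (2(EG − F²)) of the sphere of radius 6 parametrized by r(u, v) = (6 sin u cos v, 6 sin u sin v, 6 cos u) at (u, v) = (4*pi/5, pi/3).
H = -1/6

With E = 36, F = 0, G = 36*sin(u)^2, L = -6*sin(u)/Abs(sin(u)), M = 0, N = -6*sin(u)^3/Abs(sin(u)), assemble
  H = (EN − 2FM + GL) / (2(EG − F²)) = -sin(u)/(6*Abs(sin(u))).
At (u, v) = (4*pi/5, pi/3): H = -1/6.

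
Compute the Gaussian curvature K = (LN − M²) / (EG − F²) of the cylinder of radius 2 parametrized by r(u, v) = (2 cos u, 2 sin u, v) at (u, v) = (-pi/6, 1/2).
K = 0

Coefficients of the first fundamental form: E = 4, F = 0, G = 1.
Coefficients of the second fundamental form: L = -2, M = 0, N = 0.
Assemble K = (LN − M²)/(EG − F²) = 0. At (u, v) = (-pi/6, 1/2): K = 0.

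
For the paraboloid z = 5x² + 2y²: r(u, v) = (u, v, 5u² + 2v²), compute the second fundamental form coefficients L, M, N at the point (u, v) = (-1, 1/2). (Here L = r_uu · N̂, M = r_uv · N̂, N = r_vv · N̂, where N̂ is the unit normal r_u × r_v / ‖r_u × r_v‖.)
L = 2*sqrt(105)/21;  M = 0;  N = 4*sqrt(105)/105

Compute the unit normal N̂(u, v) = (-10*u/sqrt(100*u^2 + 16*v^2 + 1), -4*v/sqrt(100*u^2 + 16*v^2 + 1), 1/sqrt(100*u^2 + 16*v^2 + 1)), and the second partials r_uu, r_uv, r_vv. Take dot products:
  L(u, v) = r_uu · N̂ = 10/sqrt(100*u^2 + 16*v^2 + 1),
  M(u, v) = r_uv · N̂ = 0,
  N(u, v) = r_vv · N̂ = 4/sqrt(100*u^2 + 16*v^2 + 1).
Evaluating at (u, v) = (-1, 1/2):
  L = 2*sqrt(105)/21, M = 0, N = 4*sqrt(105)/105.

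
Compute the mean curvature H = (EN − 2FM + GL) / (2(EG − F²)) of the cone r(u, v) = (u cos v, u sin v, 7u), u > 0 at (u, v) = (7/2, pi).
H = sqrt(2)/10

With E = 50, F = 0, G = u^2, L = 0, M = 0, N = 7*sqrt(2)*u^2/(10*Abs(u)), assemble
  H = (EN − 2FM + GL) / (2(EG − F²)) = 7*sqrt(2)/(20*Abs(u)).
At (u, v) = (7/2, pi): H = sqrt(2)/10.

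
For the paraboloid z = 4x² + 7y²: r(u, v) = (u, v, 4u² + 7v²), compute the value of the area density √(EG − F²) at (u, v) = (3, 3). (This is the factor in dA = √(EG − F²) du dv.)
√(EG − F²)|_{(3, 3)} = sqrt(2341)

E = 64*u^2 + 1, F = 112*u*v, G = 196*v^2 + 1, so EG − F² = 64*u^2 + 196*v^2 + 1. Taking the positive square root: √(EG − F²) = sqrt(64*u^2 + 196*v^2 + 1). At (u, v) = (3, 3): sqrt(2341).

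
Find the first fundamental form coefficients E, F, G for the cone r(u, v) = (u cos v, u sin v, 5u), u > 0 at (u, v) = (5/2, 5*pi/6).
E = 26;  F = 0;  G = 25/4

Partials: r_u = (cos(v), sin(v), 5), r_v = (-u*sin(v), u*cos(v), 0). As functions of (u, v):
  E = r_u · r_u = 26,
  F = r_u · r_v = 0,
  G = r_v · r_v = u^2.
Evaluating at (u, v) = (5/2, 5*pi/6): E = 26, F = 0, G = 25/4.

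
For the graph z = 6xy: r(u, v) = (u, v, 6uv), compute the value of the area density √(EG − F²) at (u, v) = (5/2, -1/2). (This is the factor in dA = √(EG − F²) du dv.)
√(EG − F²)|_{(5/2, -1/2)} = sqrt(235)

E = 36*v^2 + 1, F = 36*u*v, G = 36*u^2 + 1, so EG − F² = 36*u^2 + 36*v^2 + 1. Taking the positive square root: √(EG − F²) = sqrt(36*u^2 + 36*v^2 + 1). At (u, v) = (5/2, -1/2): sqrt(235).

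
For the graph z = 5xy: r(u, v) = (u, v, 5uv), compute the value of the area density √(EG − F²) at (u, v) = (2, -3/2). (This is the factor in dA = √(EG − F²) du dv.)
√(EG − F²)|_{(2, -3/2)} = sqrt(629)/2

E = 25*v^2 + 1, F = 25*u*v, G = 25*u^2 + 1, so EG − F² = 25*u^2 + 25*v^2 + 1. Taking the positive square root: √(EG − F²) = sqrt(25*u^2 + 25*v^2 + 1). At (u, v) = (2, -3/2): sqrt(629)/2.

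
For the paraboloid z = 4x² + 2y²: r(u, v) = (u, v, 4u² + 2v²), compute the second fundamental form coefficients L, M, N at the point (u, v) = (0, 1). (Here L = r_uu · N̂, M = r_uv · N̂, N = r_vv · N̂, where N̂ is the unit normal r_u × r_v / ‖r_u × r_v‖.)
L = 8*sqrt(17)/17;  M = 0;  N = 4*sqrt(17)/17

Compute the unit normal N̂(u, v) = (-8*u/sqrt(64*u^2 + 16*v^2 + 1), -4*v/sqrt(64*u^2 + 16*v^2 + 1), 1/sqrt(64*u^2 + 16*v^2 + 1)), and the second partials r_uu, r_uv, r_vv. Take dot products:
  L(u, v) = r_uu · N̂ = 8/sqrt(64*u^2 + 16*v^2 + 1),
  M(u, v) = r_uv · N̂ = 0,
  N(u, v) = r_vv · N̂ = 4/sqrt(64*u^2 + 16*v^2 + 1).
Evaluating at (u, v) = (0, 1):
  L = 8*sqrt(17)/17, M = 0, N = 4*sqrt(17)/17.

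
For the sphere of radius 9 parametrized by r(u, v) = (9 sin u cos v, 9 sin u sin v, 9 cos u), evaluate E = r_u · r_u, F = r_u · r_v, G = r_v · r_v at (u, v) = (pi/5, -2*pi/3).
E = 81;  F = 0;  G = 405/8 - 81*sqrt(5)/8

Partials: r_u = (9*cos(u)*cos(v), 9*sin(v)*cos(u), -9*sin(u)), r_v = (-9*sin(u)*sin(v), 9*sin(u)*cos(v), 0). As functions of (u, v):
  E = r_u · r_u = 81,
  F = r_u · r_v = 0,
  G = r_v · r_v = 81*sin(u)^2.
Evaluating at (u, v) = (pi/5, -2*pi/3): E = 81, F = 0, G = 405/8 - 81*sqrt(5)/8.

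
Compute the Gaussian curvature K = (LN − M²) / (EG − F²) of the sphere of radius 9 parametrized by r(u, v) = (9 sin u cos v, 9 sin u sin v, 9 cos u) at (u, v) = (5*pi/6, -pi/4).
K = 1/81

Coefficients of the first fundamental form: E = 81, F = 0, G = 81*sin(u)^2.
Coefficients of the second fundamental form: L = -9*sin(u)/Abs(sin(u)), M = 0, N = -9*sin(u)^3/Abs(sin(u)).
Assemble K = (LN − M²)/(EG − F²) = 1/81. At (u, v) = (5*pi/6, -pi/4): K = 1/81.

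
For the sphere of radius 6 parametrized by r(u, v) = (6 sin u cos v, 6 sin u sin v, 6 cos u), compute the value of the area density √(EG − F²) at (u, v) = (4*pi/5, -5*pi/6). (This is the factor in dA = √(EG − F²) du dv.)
√(EG − F²)|_{(4*pi/5, -5*pi/6)} = 9*sqrt(10 - 2*sqrt(5))

E = 36, F = 0, G = 36*sin(u)^2, so EG − F² = 1296*sin(u)^2. Taking the positive square root: √(EG − F²) = 36*Abs(sin(u)). At (u, v) = (4*pi/5, -5*pi/6): 9*sqrt(10 - 2*sqrt(5)).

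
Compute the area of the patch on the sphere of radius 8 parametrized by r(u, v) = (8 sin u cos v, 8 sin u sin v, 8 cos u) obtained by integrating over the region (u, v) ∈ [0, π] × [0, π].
Area = 128*pi

Area = ∫∫ √(EG − F²) du dv with √(EG − F²) = 64*Abs(sin(u)). Integrating over [0, π] × [0, π] gives 128*pi.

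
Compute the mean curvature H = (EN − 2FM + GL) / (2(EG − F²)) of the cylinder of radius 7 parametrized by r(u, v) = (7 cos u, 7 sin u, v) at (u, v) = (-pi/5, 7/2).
H = -1/14

With E = 49, F = 0, G = 1, L = -7, M = 0, N = 0, assemble
  H = (EN − 2FM + GL) / (2(EG − F²)) = -1/14.
At (u, v) = (-pi/5, 7/2): H = -1/14.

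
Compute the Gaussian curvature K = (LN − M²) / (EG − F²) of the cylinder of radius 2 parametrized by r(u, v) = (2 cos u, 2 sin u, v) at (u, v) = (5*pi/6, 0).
K = 0

Coefficients of the first fundamental form: E = 4, F = 0, G = 1.
Coefficients of the second fundamental form: L = -2, M = 0, N = 0.
Assemble K = (LN − M²)/(EG − F²) = 0. At (u, v) = (5*pi/6, 0): K = 0.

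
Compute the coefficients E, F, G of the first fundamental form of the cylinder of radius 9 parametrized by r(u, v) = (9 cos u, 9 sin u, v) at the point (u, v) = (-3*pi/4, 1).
E = 81;  F = 0;  G = 1

Partials: r_u = (-9*sin(u), 9*cos(u), 0), r_v = (0, 0, 1). As functions of (u, v):
  E = r_u · r_u = 81,
  F = r_u · r_v = 0,
  G = r_v · r_v = 1.
Evaluating at (u, v) = (-3*pi/4, 1): E = 81, F = 0, G = 1.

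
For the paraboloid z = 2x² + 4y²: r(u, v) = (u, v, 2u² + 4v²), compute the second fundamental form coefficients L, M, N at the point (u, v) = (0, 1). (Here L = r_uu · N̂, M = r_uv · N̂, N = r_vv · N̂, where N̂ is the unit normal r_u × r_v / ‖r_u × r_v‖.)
L = 4*sqrt(65)/65;  M = 0;  N = 8*sqrt(65)/65

Compute the unit normal N̂(u, v) = (-4*u/sqrt(16*u^2 + 64*v^2 + 1), -8*v/sqrt(16*u^2 + 64*v^2 + 1), 1/sqrt(16*u^2 + 64*v^2 + 1)), and the second partials r_uu, r_uv, r_vv. Take dot products:
  L(u, v) = r_uu · N̂ = 4/sqrt(16*u^2 + 64*v^2 + 1),
  M(u, v) = r_uv · N̂ = 0,
  N(u, v) = r_vv · N̂ = 8/sqrt(16*u^2 + 64*v^2 + 1).
Evaluating at (u, v) = (0, 1):
  L = 4*sqrt(65)/65, M = 0, N = 8*sqrt(65)/65.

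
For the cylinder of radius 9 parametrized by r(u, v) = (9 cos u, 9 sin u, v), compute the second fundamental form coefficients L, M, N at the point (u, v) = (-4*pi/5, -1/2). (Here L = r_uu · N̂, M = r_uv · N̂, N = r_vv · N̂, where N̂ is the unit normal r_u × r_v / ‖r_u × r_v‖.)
L = -9;  M = 0;  N = 0

Compute the unit normal N̂(u, v) = (cos(u), sin(u), 0), and the second partials r_uu, r_uv, r_vv. Take dot products:
  L(u, v) = r_uu · N̂ = -9,
  M(u, v) = r_uv · N̂ = 0,
  N(u, v) = r_vv · N̂ = 0.
Evaluating at (u, v) = (-4*pi/5, -1/2):
  L = -9, M = 0, N = 0.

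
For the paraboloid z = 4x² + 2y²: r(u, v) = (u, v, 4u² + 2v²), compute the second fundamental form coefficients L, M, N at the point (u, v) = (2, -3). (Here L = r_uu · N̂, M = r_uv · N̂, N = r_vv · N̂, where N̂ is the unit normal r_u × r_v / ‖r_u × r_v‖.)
L = 8*sqrt(401)/401;  M = 0;  N = 4*sqrt(401)/401

Compute the unit normal N̂(u, v) = (-8*u/sqrt(64*u^2 + 16*v^2 + 1), -4*v/sqrt(64*u^2 + 16*v^2 + 1), 1/sqrt(64*u^2 + 16*v^2 + 1)), and the second partials r_uu, r_uv, r_vv. Take dot products:
  L(u, v) = r_uu · N̂ = 8/sqrt(64*u^2 + 16*v^2 + 1),
  M(u, v) = r_uv · N̂ = 0,
  N(u, v) = r_vv · N̂ = 4/sqrt(64*u^2 + 16*v^2 + 1).
Evaluating at (u, v) = (2, -3):
  L = 8*sqrt(401)/401, M = 0, N = 4*sqrt(401)/401.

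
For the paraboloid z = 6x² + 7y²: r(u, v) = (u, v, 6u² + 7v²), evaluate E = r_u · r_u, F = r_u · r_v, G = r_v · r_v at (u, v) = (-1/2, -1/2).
E = 37;  F = 42;  G = 50

Partials: r_u = (1, 0, 12*u), r_v = (0, 1, 14*v). As functions of (u, v):
  E = r_u · r_u = 144*u^2 + 1,
  F = r_u · r_v = 168*u*v,
  G = r_v · r_v = 196*v^2 + 1.
Evaluating at (u, v) = (-1/2, -1/2): E = 37, F = 42, G = 50.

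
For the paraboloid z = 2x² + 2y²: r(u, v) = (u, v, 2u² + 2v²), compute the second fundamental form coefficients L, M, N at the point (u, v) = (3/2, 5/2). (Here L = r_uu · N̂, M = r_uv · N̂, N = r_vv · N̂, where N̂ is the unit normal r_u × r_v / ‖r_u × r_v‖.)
L = 4*sqrt(137)/137;  M = 0;  N = 4*sqrt(137)/137

Compute the unit normal N̂(u, v) = (-4*u/sqrt(16*u^2 + 16*v^2 + 1), -4*v/sqrt(16*u^2 + 16*v^2 + 1), 1/sqrt(16*u^2 + 16*v^2 + 1)), and the second partials r_uu, r_uv, r_vv. Take dot products:
  L(u, v) = r_uu · N̂ = 4/sqrt(16*u^2 + 16*v^2 + 1),
  M(u, v) = r_uv · N̂ = 0,
  N(u, v) = r_vv · N̂ = 4/sqrt(16*u^2 + 16*v^2 + 1).
Evaluating at (u, v) = (3/2, 5/2):
  L = 4*sqrt(137)/137, M = 0, N = 4*sqrt(137)/137.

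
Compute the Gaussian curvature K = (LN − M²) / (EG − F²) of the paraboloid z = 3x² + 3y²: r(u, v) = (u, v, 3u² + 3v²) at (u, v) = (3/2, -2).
K = 9/12769

Coefficients of the first fundamental form: E = 36*u^2 + 1, F = 36*u*v, G = 36*v^2 + 1.
Coefficients of the second fundamental form: L = 6/sqrt(36*u^2 + 36*v^2 + 1), M = 0, N = 6/sqrt(36*u^2 + 36*v^2 + 1).
Assemble K = (LN − M²)/(EG − F²) = 36/(1296*u^4 + 2592*u^2*v^2 + 72*u^2 + 1296*v^4 + 72*v^2 + 1). At (u, v) = (3/2, -2): K = 9/12769.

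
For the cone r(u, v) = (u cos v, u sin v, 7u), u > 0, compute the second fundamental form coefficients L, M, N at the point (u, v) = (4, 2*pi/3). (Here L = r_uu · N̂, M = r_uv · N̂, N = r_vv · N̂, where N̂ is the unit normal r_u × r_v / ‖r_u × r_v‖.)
L = 0;  M = 0;  N = 14*sqrt(2)/5

Compute the unit normal N̂(u, v) = (-7*sqrt(2)*u*cos(v)/(10*Abs(u)), -7*sqrt(2)*u*sin(v)/(10*Abs(u)), sqrt(2)*u/(10*Abs(u))), and the second partials r_uu, r_uv, r_vv. Take dot products:
  L(u, v) = r_uu · N̂ = 0,
  M(u, v) = r_uv · N̂ = 0,
  N(u, v) = r_vv · N̂ = 7*sqrt(2)*u^2/(10*Abs(u)).
Evaluating at (u, v) = (4, 2*pi/3):
  L = 0, M = 0, N = 14*sqrt(2)/5.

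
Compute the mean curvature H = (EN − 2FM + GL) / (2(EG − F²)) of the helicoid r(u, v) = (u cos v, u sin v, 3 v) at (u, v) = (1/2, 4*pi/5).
H = 0

With E = 1, F = 0, G = u^2 + 9, L = 0, M = -3/sqrt(u^2 + 9), N = 0, assemble
  H = (EN − 2FM + GL) / (2(EG − F²)) = 0.
At (u, v) = (1/2, 4*pi/5): H = 0.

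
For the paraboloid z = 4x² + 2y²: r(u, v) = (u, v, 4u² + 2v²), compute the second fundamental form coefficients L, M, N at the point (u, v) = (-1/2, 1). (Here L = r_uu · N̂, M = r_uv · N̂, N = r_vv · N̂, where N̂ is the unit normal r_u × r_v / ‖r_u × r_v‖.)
L = 8*sqrt(33)/33;  M = 0;  N = 4*sqrt(33)/33

Compute the unit normal N̂(u, v) = (-8*u/sqrt(64*u^2 + 16*v^2 + 1), -4*v/sqrt(64*u^2 + 16*v^2 + 1), 1/sqrt(64*u^2 + 16*v^2 + 1)), and the second partials r_uu, r_uv, r_vv. Take dot products:
  L(u, v) = r_uu · N̂ = 8/sqrt(64*u^2 + 16*v^2 + 1),
  M(u, v) = r_uv · N̂ = 0,
  N(u, v) = r_vv · N̂ = 4/sqrt(64*u^2 + 16*v^2 + 1).
Evaluating at (u, v) = (-1/2, 1):
  L = 8*sqrt(33)/33, M = 0, N = 4*sqrt(33)/33.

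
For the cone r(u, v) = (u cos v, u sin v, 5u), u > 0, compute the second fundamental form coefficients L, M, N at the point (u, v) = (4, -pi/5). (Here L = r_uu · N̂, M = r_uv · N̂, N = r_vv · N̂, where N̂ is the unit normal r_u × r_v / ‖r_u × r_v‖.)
L = 0;  M = 0;  N = 10*sqrt(26)/13

Compute the unit normal N̂(u, v) = (-5*sqrt(26)*u*cos(v)/(26*Abs(u)), -5*sqrt(26)*u*sin(v)/(26*Abs(u)), sqrt(26)*u/(26*Abs(u))), and the second partials r_uu, r_uv, r_vv. Take dot products:
  L(u, v) = r_uu · N̂ = 0,
  M(u, v) = r_uv · N̂ = 0,
  N(u, v) = r_vv · N̂ = 5*sqrt(26)*u^2/(26*Abs(u)).
Evaluating at (u, v) = (4, -pi/5):
  L = 0, M = 0, N = 10*sqrt(26)/13.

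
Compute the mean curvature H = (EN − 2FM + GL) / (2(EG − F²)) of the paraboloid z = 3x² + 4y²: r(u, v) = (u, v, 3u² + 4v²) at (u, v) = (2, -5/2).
H = 1783*sqrt(545)/297025

With E = 36*u^2 + 1, F = 48*u*v, G = 64*v^2 + 1, L = 6/sqrt(36*u^2 + 64*v^2 + 1), M = 0, N = 8/sqrt(36*u^2 + 64*v^2 + 1), assemble
  H = (EN − 2FM + GL) / (2(EG − F²)) = (144*u^2 + 192*v^2 + 7)/(36*u^2 + 64*v^2 + 1)^(3/2).
At (u, v) = (2, -5/2): H = 1783*sqrt(545)/297025.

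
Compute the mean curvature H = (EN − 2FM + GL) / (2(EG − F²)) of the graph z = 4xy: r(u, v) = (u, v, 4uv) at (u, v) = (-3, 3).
H = 576/4913

With E = 16*v^2 + 1, F = 16*u*v, G = 16*u^2 + 1, L = 0, M = 4/sqrt(16*u^2 + 16*v^2 + 1), N = 0, assemble
  H = (EN − 2FM + GL) / (2(EG − F²)) = -64*u*v/(16*u^2 + 16*v^2 + 1)^(3/2).
At (u, v) = (-3, 3): H = 576/4913.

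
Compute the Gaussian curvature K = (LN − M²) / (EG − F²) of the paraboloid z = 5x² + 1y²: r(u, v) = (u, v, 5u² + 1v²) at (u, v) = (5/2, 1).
K = 1/19845

Coefficients of the first fundamental form: E = 100*u^2 + 1, F = 20*u*v, G = 4*v^2 + 1.
Coefficients of the second fundamental form: L = 10/sqrt(100*u^2 + 4*v^2 + 1), M = 0, N = 2/sqrt(100*u^2 + 4*v^2 + 1).
Assemble K = (LN − M²)/(EG − F²) = 20/(10000*u^4 + 800*u^2*v^2 + 200*u^2 + 16*v^4 + 8*v^2 + 1). At (u, v) = (5/2, 1): K = 1/19845.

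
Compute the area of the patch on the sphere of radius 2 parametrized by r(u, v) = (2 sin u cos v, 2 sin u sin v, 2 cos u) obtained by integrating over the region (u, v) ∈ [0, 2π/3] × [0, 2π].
Area = 12*pi

Area = ∫∫ √(EG − F²) du dv with √(EG − F²) = 4*Abs(sin(u)). Integrating over [0, 2π/3] × [0, 2π] gives 12*pi.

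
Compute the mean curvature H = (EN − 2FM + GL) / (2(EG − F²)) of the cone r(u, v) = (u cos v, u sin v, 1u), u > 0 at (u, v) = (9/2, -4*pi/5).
H = sqrt(2)/18

With E = 2, F = 0, G = u^2, L = 0, M = 0, N = sqrt(2)*u^2/(2*Abs(u)), assemble
  H = (EN − 2FM + GL) / (2(EG − F²)) = sqrt(2)/(4*Abs(u)).
At (u, v) = (9/2, -4*pi/5): H = sqrt(2)/18.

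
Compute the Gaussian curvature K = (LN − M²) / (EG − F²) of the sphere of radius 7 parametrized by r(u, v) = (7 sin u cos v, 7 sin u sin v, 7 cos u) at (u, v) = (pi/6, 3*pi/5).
K = 1/49

Coefficients of the first fundamental form: E = 49, F = 0, G = 49*sin(u)^2.
Coefficients of the second fundamental form: L = -7*sin(u)/Abs(sin(u)), M = 0, N = -7*sin(u)^3/Abs(sin(u)).
Assemble K = (LN − M²)/(EG − F²) = 1/49. At (u, v) = (pi/6, 3*pi/5): K = 1/49.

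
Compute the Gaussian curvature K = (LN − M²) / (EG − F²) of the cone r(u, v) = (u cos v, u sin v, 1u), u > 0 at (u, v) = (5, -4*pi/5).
K = 0

Coefficients of the first fundamental form: E = 2, F = 0, G = u^2.
Coefficients of the second fundamental form: L = 0, M = 0, N = sqrt(2)*u^2/(2*Abs(u)).
Assemble K = (LN − M²)/(EG − F²) = 0. At (u, v) = (5, -4*pi/5): K = 0.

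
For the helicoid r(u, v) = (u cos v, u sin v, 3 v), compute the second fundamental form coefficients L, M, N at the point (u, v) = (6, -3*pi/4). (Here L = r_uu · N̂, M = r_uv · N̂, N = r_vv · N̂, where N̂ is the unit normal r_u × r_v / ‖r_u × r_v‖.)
L = 0;  M = -sqrt(5)/5;  N = 0

Compute the unit normal N̂(u, v) = (3*sin(v)/sqrt(u^2 + 9), -3*cos(v)/sqrt(u^2 + 9), u/sqrt(u^2 + 9)), and the second partials r_uu, r_uv, r_vv. Take dot products:
  L(u, v) = r_uu · N̂ = 0,
  M(u, v) = r_uv · N̂ = -3/sqrt(u^2 + 9),
  N(u, v) = r_vv · N̂ = 0.
Evaluating at (u, v) = (6, -3*pi/4):
  L = 0, M = -sqrt(5)/5, N = 0.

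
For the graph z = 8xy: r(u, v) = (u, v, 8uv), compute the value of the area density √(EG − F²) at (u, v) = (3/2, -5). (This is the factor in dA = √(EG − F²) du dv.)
√(EG − F²)|_{(3/2, -5)} = sqrt(1745)

E = 64*v^2 + 1, F = 64*u*v, G = 64*u^2 + 1, so EG − F² = 64*u^2 + 64*v^2 + 1. Taking the positive square root: √(EG − F²) = sqrt(64*u^2 + 64*v^2 + 1). At (u, v) = (3/2, -5): sqrt(1745).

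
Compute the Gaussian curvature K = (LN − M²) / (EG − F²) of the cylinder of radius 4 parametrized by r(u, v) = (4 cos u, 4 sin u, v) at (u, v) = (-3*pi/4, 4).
K = 0

Coefficients of the first fundamental form: E = 16, F = 0, G = 1.
Coefficients of the second fundamental form: L = -4, M = 0, N = 0.
Assemble K = (LN − M²)/(EG − F²) = 0. At (u, v) = (-3*pi/4, 4): K = 0.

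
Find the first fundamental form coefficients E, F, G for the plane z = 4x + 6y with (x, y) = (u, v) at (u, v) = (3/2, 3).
E = 17;  F = 24;  G = 37

Partials: r_u = (1, 0, 4), r_v = (0, 1, 6). As functions of (u, v):
  E = r_u · r_u = 17,
  F = r_u · r_v = 24,
  G = r_v · r_v = 37.
Evaluating at (u, v) = (3/2, 3): E = 17, F = 24, G = 37.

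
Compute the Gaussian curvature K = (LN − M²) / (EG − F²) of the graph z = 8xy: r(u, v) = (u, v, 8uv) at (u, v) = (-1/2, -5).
K = -64/2614689

Coefficients of the first fundamental form: E = 64*v^2 + 1, F = 64*u*v, G = 64*u^2 + 1.
Coefficients of the second fundamental form: L = 0, M = 8/sqrt(64*u^2 + 64*v^2 + 1), N = 0.
Assemble K = (LN − M²)/(EG − F²) = -64/(4096*u^4 + 8192*u^2*v^2 + 128*u^2 + 4096*v^4 + 128*v^2 + 1). At (u, v) = (-1/2, -5): K = -64/2614689.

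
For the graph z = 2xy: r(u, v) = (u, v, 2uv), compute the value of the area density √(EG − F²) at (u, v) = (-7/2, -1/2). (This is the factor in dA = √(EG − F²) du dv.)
√(EG − F²)|_{(-7/2, -1/2)} = sqrt(51)

E = 4*v^2 + 1, F = 4*u*v, G = 4*u^2 + 1, so EG − F² = 4*u^2 + 4*v^2 + 1. Taking the positive square root: √(EG − F²) = sqrt(4*u^2 + 4*v^2 + 1). At (u, v) = (-7/2, -1/2): sqrt(51).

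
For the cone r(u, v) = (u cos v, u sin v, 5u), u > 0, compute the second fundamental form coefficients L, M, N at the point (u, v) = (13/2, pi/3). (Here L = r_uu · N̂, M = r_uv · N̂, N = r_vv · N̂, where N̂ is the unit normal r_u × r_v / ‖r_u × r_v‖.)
L = 0;  M = 0;  N = 5*sqrt(26)/4

Compute the unit normal N̂(u, v) = (-5*sqrt(26)*u*cos(v)/(26*Abs(u)), -5*sqrt(26)*u*sin(v)/(26*Abs(u)), sqrt(26)*u/(26*Abs(u))), and the second partials r_uu, r_uv, r_vv. Take dot products:
  L(u, v) = r_uu · N̂ = 0,
  M(u, v) = r_uv · N̂ = 0,
  N(u, v) = r_vv · N̂ = 5*sqrt(26)*u^2/(26*Abs(u)).
Evaluating at (u, v) = (13/2, pi/3):
  L = 0, M = 0, N = 5*sqrt(26)/4.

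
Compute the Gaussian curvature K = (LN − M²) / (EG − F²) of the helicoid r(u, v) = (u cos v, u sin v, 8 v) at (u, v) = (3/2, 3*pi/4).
K = -1024/70225

Coefficients of the first fundamental form: E = 1, F = 0, G = u^2 + 64.
Coefficients of the second fundamental form: L = 0, M = -8/sqrt(u^2 + 64), N = 0.
Assemble K = (LN − M²)/(EG − F²) = -64/(u^2 + 64)^2. At (u, v) = (3/2, 3*pi/4): K = -1024/70225.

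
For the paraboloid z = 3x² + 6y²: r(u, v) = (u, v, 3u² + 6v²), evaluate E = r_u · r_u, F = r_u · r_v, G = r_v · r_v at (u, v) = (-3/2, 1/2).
E = 82;  F = -54;  G = 37

Partials: r_u = (1, 0, 6*u), r_v = (0, 1, 12*v). As functions of (u, v):
  E = r_u · r_u = 36*u^2 + 1,
  F = r_u · r_v = 72*u*v,
  G = r_v · r_v = 144*v^2 + 1.
Evaluating at (u, v) = (-3/2, 1/2): E = 82, F = -54, G = 37.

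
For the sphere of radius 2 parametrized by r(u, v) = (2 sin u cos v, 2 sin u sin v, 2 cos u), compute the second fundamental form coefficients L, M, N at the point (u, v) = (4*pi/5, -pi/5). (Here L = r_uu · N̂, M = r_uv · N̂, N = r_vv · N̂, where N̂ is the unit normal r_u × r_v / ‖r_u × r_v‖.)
L = -2;  M = 0;  N = -5/4 + sqrt(5)/4

Compute the unit normal N̂(u, v) = (sin(u)^2*cos(v)/Abs(sin(u)), sin(u)^2*sin(v)/Abs(sin(u)), sin(2*u)/(2*Abs(sin(u)))), and the second partials r_uu, r_uv, r_vv. Take dot products:
  L(u, v) = r_uu · N̂ = -2*sin(u)/Abs(sin(u)),
  M(u, v) = r_uv · N̂ = 0,
  N(u, v) = r_vv · N̂ = -2*sin(u)^3/Abs(sin(u)).
Evaluating at (u, v) = (4*pi/5, -pi/5):
  L = -2, M = 0, N = -5/4 + sqrt(5)/4.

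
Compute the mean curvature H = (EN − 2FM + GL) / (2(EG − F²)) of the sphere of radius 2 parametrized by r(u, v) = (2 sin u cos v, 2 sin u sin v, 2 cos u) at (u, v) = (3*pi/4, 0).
H = -1/2

With E = 4, F = 0, G = 4*sin(u)^2, L = -2*sin(u)/Abs(sin(u)), M = 0, N = -2*sin(u)^3/Abs(sin(u)), assemble
  H = (EN − 2FM + GL) / (2(EG − F²)) = -sin(u)/(2*Abs(sin(u))).
At (u, v) = (3*pi/4, 0): H = -1/2.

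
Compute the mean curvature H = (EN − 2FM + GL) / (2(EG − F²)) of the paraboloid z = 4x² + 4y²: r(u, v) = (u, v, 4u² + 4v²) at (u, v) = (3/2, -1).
H = 840*sqrt(209)/43681

With E = 64*u^2 + 1, F = 64*u*v, G = 64*v^2 + 1, L = 8/sqrt(64*u^2 + 64*v^2 + 1), M = 0, N = 8/sqrt(64*u^2 + 64*v^2 + 1), assemble
  H = (EN − 2FM + GL) / (2(EG − F²)) = 8*(32*u^2 + 32*v^2 + 1)/(64*u^2 + 64*v^2 + 1)^(3/2).
At (u, v) = (3/2, -1): H = 840*sqrt(209)/43681.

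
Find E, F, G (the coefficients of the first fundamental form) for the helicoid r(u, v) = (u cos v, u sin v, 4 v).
E = 1;  F = 0;  G = u^2 + 16

Compute partials: r_u = (cos(v), sin(v), 0), r_v = (-u*sin(v), u*cos(v), 4). Then
  E = r_u · r_u = 1,
  F = r_u · r_v = 0,
  G = r_v · r_v = u^2 + 16.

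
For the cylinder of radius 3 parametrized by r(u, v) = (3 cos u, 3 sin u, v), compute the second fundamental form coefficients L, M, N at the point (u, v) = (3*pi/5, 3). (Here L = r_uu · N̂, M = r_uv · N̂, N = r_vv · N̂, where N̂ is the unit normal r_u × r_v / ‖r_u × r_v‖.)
L = -3;  M = 0;  N = 0

Compute the unit normal N̂(u, v) = (cos(u), sin(u), 0), and the second partials r_uu, r_uv, r_vv. Take dot products:
  L(u, v) = r_uu · N̂ = -3,
  M(u, v) = r_uv · N̂ = 0,
  N(u, v) = r_vv · N̂ = 0.
Evaluating at (u, v) = (3*pi/5, 3):
  L = -3, M = 0, N = 0.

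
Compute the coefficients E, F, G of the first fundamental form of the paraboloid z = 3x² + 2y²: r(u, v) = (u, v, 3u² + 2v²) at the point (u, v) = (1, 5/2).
E = 37;  F = 60;  G = 101

Partials: r_u = (1, 0, 6*u), r_v = (0, 1, 4*v). As functions of (u, v):
  E = r_u · r_u = 36*u^2 + 1,
  F = r_u · r_v = 24*u*v,
  G = r_v · r_v = 16*v^2 + 1.
Evaluating at (u, v) = (1, 5/2): E = 37, F = 60, G = 101.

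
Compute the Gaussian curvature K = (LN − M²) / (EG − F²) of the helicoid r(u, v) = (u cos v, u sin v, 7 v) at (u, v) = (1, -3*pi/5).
K = -49/2500

Coefficients of the first fundamental form: E = 1, F = 0, G = u^2 + 49.
Coefficients of the second fundamental form: L = 0, M = -7/sqrt(u^2 + 49), N = 0.
Assemble K = (LN − M²)/(EG − F²) = -49/(u^2 + 49)^2. At (u, v) = (1, -3*pi/5): K = -49/2500.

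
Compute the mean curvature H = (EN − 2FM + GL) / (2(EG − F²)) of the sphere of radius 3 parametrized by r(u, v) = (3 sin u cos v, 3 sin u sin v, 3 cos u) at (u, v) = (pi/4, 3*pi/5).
H = -1/3

With E = 9, F = 0, G = 9*sin(u)^2, L = -3*sin(u)/Abs(sin(u)), M = 0, N = -3*sin(u)^3/Abs(sin(u)), assemble
  H = (EN − 2FM + GL) / (2(EG − F²)) = -sin(u)/(3*Abs(sin(u))).
At (u, v) = (pi/4, 3*pi/5): H = -1/3.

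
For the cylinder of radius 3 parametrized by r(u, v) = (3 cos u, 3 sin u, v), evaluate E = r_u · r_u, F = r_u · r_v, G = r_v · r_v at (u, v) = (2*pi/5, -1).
E = 9;  F = 0;  G = 1

Partials: r_u = (-3*sin(u), 3*cos(u), 0), r_v = (0, 0, 1). As functions of (u, v):
  E = r_u · r_u = 9,
  F = r_u · r_v = 0,
  G = r_v · r_v = 1.
Evaluating at (u, v) = (2*pi/5, -1): E = 9, F = 0, G = 1.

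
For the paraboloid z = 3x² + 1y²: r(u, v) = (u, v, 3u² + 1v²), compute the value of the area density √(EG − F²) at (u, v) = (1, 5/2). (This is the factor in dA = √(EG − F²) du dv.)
√(EG − F²)|_{(1, 5/2)} = sqrt(62)

E = 36*u^2 + 1, F = 12*u*v, G = 4*v^2 + 1, so EG − F² = 36*u^2 + 4*v^2 + 1. Taking the positive square root: √(EG − F²) = sqrt(36*u^2 + 4*v^2 + 1). At (u, v) = (1, 5/2): sqrt(62).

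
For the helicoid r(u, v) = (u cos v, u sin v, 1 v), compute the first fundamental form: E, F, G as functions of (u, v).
E = 1;  F = 0;  G = u^2 + 1

Compute partials: r_u = (cos(v), sin(v), 0), r_v = (-u*sin(v), u*cos(v), 1). Then
  E = r_u · r_u = 1,
  F = r_u · r_v = 0,
  G = r_v · r_v = u^2 + 1.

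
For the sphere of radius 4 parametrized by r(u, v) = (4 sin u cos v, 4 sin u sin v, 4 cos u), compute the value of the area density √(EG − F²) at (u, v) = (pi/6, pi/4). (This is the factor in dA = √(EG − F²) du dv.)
√(EG − F²)|_{(pi/6, pi/4)} = 8

E = 16, F = 0, G = 16*sin(u)^2, so EG − F² = 256*sin(u)^2. Taking the positive square root: √(EG − F²) = 16*Abs(sin(u)). At (u, v) = (pi/6, pi/4): 8.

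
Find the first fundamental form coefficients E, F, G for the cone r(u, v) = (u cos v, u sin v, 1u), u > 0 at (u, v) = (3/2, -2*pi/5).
E = 2;  F = 0;  G = 9/4

Partials: r_u = (cos(v), sin(v), 1), r_v = (-u*sin(v), u*cos(v), 0). As functions of (u, v):
  E = r_u · r_u = 2,
  F = r_u · r_v = 0,
  G = r_v · r_v = u^2.
Evaluating at (u, v) = (3/2, -2*pi/5): E = 2, F = 0, G = 9/4.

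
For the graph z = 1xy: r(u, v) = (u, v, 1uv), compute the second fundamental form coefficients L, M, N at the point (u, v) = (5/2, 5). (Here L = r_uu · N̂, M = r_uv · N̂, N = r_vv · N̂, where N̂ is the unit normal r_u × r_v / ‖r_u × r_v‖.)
L = 0;  M = 2*sqrt(129)/129;  N = 0

Compute the unit normal N̂(u, v) = (-v/sqrt(u^2 + v^2 + 1), -u/sqrt(u^2 + v^2 + 1), 1/sqrt(u^2 + v^2 + 1)), and the second partials r_uu, r_uv, r_vv. Take dot products:
  L(u, v) = r_uu · N̂ = 0,
  M(u, v) = r_uv · N̂ = 1/sqrt(u^2 + v^2 + 1),
  N(u, v) = r_vv · N̂ = 0.
Evaluating at (u, v) = (5/2, 5):
  L = 0, M = 2*sqrt(129)/129, N = 0.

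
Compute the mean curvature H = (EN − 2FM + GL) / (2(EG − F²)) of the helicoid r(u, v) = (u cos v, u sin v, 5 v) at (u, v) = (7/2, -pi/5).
H = 0

With E = 1, F = 0, G = u^2 + 25, L = 0, M = -5/sqrt(u^2 + 25), N = 0, assemble
  H = (EN − 2FM + GL) / (2(EG − F²)) = 0.
At (u, v) = (7/2, -pi/5): H = 0.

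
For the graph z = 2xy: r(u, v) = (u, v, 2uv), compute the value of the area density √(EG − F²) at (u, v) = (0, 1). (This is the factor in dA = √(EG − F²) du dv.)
√(EG − F²)|_{(0, 1)} = sqrt(5)

E = 4*v^2 + 1, F = 4*u*v, G = 4*u^2 + 1, so EG − F² = 4*u^2 + 4*v^2 + 1. Taking the positive square root: √(EG − F²) = sqrt(4*u^2 + 4*v^2 + 1). At (u, v) = (0, 1): sqrt(5).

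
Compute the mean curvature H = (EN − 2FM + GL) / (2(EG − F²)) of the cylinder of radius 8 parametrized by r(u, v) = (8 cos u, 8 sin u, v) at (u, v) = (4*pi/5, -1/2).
H = -1/16

With E = 64, F = 0, G = 1, L = -8, M = 0, N = 0, assemble
  H = (EN − 2FM + GL) / (2(EG − F²)) = -1/16.
At (u, v) = (4*pi/5, -1/2): H = -1/16.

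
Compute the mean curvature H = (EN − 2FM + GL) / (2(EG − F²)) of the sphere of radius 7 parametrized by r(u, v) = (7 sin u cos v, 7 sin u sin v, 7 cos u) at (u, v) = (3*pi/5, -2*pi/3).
H = -1/7

With E = 49, F = 0, G = 49*sin(u)^2, L = -7*sin(u)/Abs(sin(u)), M = 0, N = -7*sin(u)^3/Abs(sin(u)), assemble
  H = (EN − 2FM + GL) / (2(EG − F²)) = -sin(u)/(7*Abs(sin(u))).
At (u, v) = (3*pi/5, -2*pi/3): H = -1/7.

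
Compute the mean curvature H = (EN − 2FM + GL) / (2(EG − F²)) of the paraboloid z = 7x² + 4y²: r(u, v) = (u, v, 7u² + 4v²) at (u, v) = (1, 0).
H = 795*sqrt(197)/38809

With E = 196*u^2 + 1, F = 112*u*v, G = 64*v^2 + 1, L = 14/sqrt(196*u^2 + 64*v^2 + 1), M = 0, N = 8/sqrt(196*u^2 + 64*v^2 + 1), assemble
  H = (EN − 2FM + GL) / (2(EG − F²)) = (784*u^2 + 448*v^2 + 11)/(196*u^2 + 64*v^2 + 1)^(3/2).
At (u, v) = (1, 0): H = 795*sqrt(197)/38809.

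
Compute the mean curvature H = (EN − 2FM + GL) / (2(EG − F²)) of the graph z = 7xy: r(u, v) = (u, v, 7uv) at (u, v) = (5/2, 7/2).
H = -2401*sqrt(30)/119790

With E = 49*v^2 + 1, F = 49*u*v, G = 49*u^2 + 1, L = 0, M = 7/sqrt(49*u^2 + 49*v^2 + 1), N = 0, assemble
  H = (EN − 2FM + GL) / (2(EG − F²)) = -343*u*v/(49*u^2 + 49*v^2 + 1)^(3/2).
At (u, v) = (5/2, 7/2): H = -2401*sqrt(30)/119790.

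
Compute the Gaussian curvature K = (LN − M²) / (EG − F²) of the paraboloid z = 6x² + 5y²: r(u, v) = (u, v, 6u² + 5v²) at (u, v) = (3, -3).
K = 120/4826809

Coefficients of the first fundamental form: E = 144*u^2 + 1, F = 120*u*v, G = 100*v^2 + 1.
Coefficients of the second fundamental form: L = 12/sqrt(144*u^2 + 100*v^2 + 1), M = 0, N = 10/sqrt(144*u^2 + 100*v^2 + 1).
Assemble K = (LN − M²)/(EG − F²) = 120/(20736*u^4 + 28800*u^2*v^2 + 288*u^2 + 10000*v^4 + 200*v^2 + 1). At (u, v) = (3, -3): K = 120/4826809.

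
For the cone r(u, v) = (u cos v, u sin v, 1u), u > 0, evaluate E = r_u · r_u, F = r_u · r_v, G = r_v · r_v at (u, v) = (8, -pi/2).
E = 2;  F = 0;  G = 64

Partials: r_u = (cos(v), sin(v), 1), r_v = (-u*sin(v), u*cos(v), 0). As functions of (u, v):
  E = r_u · r_u = 2,
  F = r_u · r_v = 0,
  G = r_v · r_v = u^2.
Evaluating at (u, v) = (8, -pi/2): E = 2, F = 0, G = 64.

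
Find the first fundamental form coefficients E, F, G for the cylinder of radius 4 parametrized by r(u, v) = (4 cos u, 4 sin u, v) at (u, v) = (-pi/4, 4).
E = 16;  F = 0;  G = 1

Partials: r_u = (-4*sin(u), 4*cos(u), 0), r_v = (0, 0, 1). As functions of (u, v):
  E = r_u · r_u = 16,
  F = r_u · r_v = 0,
  G = r_v · r_v = 1.
Evaluating at (u, v) = (-pi/4, 4): E = 16, F = 0, G = 1.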